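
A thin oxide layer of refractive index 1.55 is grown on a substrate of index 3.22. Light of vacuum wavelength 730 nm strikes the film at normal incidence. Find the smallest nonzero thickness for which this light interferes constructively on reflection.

235 nm

At the upper boundary (n = 1.0 to n = 1.55) the reflected ray undergoes a half-wave phase shift.
Bottom surface (1.55 → 3.22): reflection off a higher-index medium gives a half-wave phase shift.
Zero or two π shifts → no net half-wave offset.
With no net inversion, constructive interference in reflection requires 2 n t = m λ.
The smallest nonzero thickness corresponds to m = 1: t = m λ / (2 n) = 1.00 × 730 / (2 × 1.55) = 235 nm.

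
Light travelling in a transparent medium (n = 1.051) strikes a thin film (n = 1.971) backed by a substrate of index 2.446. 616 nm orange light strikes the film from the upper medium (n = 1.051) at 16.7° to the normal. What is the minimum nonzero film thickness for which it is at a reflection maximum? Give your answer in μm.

0.158 μm

Ray reflecting at the top interface goes from n = 1.051 toward n = 1.971: a half-wave phase shift.
At the lower boundary (n = 1.971 to n = 2.446) the reflected ray undergoes a half-wave phase shift.
Net: no relative phase inversion (both shifts match).
With no net inversion, constructive interference in reflection requires 2 n t cos θ_r = m λ.
Snell's law: 1.051 sin 16.7° = 1.971 sin θ_r → sin θ_r = 0.153, cos θ_r = 0.988.
Minimum nonzero at m = 1: t = λ / (2 n cos θ_r) = 616 / (2 × 1.971 × 0.988) = 158 nm.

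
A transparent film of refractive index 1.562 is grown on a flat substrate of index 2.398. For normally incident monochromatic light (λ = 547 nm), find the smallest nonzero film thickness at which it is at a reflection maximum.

At the upper boundary (n = 1.0 to n = 1.562) the reflected ray undergoes a half-wave phase shift.
Bottom surface (1.562 → 2.398): reflection off a higher-index medium gives a half-wave phase shift.
Zero or two π shifts → no net half-wave offset.
For maximum reflection here: 2 n t = m λ.
Minimum nonzero at m = 1: t = λ / (2 n) = 547 / (2 × 1.562) = 175 nm.

175 nm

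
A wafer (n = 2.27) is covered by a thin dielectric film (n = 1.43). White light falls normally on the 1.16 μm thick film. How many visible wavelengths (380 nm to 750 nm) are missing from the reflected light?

At the upper boundary (n = 1.0 to n = 1.43) the reflected ray undergoes a half-wave phase shift.
Ray reflecting at the bottom interface goes from n = 1.43 toward n = 2.27: a half-wave phase shift.
Zero or two π shifts → no net half-wave offset.
So the condition for destructive reflection is 2 n t = (m + ½) λ.
λ = 2 n t / (m + ½) = 3318 / (m + ½) nm.
m=3: 948 nm (IR); m=4: 737 nm (visible); m=5: 603 nm (visible); m=6: 510 nm (visible); m=7: 442 nm (visible); m=8: 390 nm (visible); m=9: 349 nm (UV).

5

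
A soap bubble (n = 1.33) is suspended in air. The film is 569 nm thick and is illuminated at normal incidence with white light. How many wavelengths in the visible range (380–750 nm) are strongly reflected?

2

At the upper boundary (n = 1.0 to n = 1.33) the reflected ray undergoes a half-wave phase shift.
Bottom surface (1.33 → 1.0): reflection off a lower-index medium gives no phase shift.
The two reflections differ by half a wavelength.
So the condition for constructive reflection is 2 n t = (m + ½) λ.
λ = 2 n t / (m + ½) = 1514 / (m + ½) nm.
m=1: 1009 nm (IR); m=2: 605 nm (visible); m=3: 432 nm (visible); m=4: 336 nm (UV).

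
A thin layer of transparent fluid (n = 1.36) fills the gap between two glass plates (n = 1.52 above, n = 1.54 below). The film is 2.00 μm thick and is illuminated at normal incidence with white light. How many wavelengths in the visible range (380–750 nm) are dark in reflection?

7

At the upper boundary (n = 1.52 to n = 1.36) the reflected ray undergoes no phase shift.
Ray reflecting at the bottom interface goes from n = 1.36 toward n = 1.54: a half-wave phase shift.
The two reflections differ by half a wavelength.
So the condition for destructive reflection is 2 n t = m λ.
λ = 2 n t / m = 5440 / m nm.
m=7: 777 nm (IR); m=8: 680 nm (visible); m=9: 604 nm (visible); m=10: 544 nm (visible); m=11: 495 nm (visible); m=12: 453 nm (visible); m=13: 418 nm (visible); m=14: 389 nm (visible); m=15: 363 nm (UV).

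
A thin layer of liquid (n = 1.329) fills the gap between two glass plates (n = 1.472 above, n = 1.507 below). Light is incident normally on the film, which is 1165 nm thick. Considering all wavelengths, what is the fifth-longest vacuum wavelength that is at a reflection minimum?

619 nm

At the upper boundary (n = 1.472 to n = 1.329) the reflected ray undergoes no phase shift.
Ray reflecting at the bottom interface goes from n = 1.329 toward n = 1.507: a half-wave phase shift.
The two reflections differ by half a wavelength.
So the condition for destructive reflection is 2 n t = m λ.
λ = 2 n t / m. The fifth-longest wavelength is m = 5: λ = 2 × 1.329 × 1165 / 5.00 = 619 nm.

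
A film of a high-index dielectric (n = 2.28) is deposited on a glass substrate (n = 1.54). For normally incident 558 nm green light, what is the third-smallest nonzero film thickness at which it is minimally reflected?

367 nm

Top surface (1.0 → 2.28): reflection off a higher-index medium gives a half-wave phase shift.
Ray reflecting at the bottom interface goes from n = 2.28 toward n = 1.54: no phase shift.
The two reflections differ by half a wavelength.
For weak reflection here: 2 n t = m λ.
The third-smallest nonzero thickness corresponds to m = 3: t = m λ / (2 n) = 3.00 × 558 / (2 × 2.28) = 367 nm.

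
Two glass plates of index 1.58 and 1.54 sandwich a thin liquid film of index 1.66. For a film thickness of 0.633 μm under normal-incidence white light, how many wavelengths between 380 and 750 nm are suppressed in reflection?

Top surface (1.58 → 1.66): reflection off a higher-index medium gives a half-wave phase shift.
Ray reflecting at the bottom interface goes from n = 1.66 toward n = 1.54: no phase shift.
Exactly one π shift → a net half-wave offset.
For minimum reflection here: 2 n t = m λ.
λ = 2 n t / m = 2102 / m nm.
m=2: 1051 nm (IR); m=3: 701 nm (visible); m=4: 525 nm (visible); m=5: 420 nm (visible); m=6: 350 nm (UV).

3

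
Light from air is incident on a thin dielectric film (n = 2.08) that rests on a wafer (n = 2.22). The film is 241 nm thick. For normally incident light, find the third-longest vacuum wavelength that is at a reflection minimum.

Top surface (1.0 → 2.08): reflection off a higher-index medium gives a half-wave phase shift.
At the lower boundary (n = 2.08 to n = 2.22) the reflected ray undergoes a half-wave phase shift.
The two reflections carry the same phase change, so no net offset.
With no net inversion, destructive interference in reflection requires 2 n t = (m + ½) λ.
λ = 2 n t / (m + ½). The third-longest wavelength is m = 2: λ = 2 × 2.08 × 241 / 2.50 = 401 nm.

401 nm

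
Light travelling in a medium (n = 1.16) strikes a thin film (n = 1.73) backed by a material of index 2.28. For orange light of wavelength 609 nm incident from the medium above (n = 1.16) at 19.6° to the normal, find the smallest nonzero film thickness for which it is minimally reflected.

At the upper boundary (n = 1.16 to n = 1.73) the reflected ray undergoes a half-wave phase shift.
Bottom surface (1.73 → 2.28): reflection off a higher-index medium gives a half-wave phase shift.
The two reflections carry the same phase change, so no net offset.
With no net inversion, destructive interference in reflection requires 2 n t cos θ_r = (m + ½) λ.
Snell's law: 1.16 sin 19.6° = 1.73 sin θ_r → sin θ_r = 0.225, cos θ_r = 0.974.
Minimum at m = 0: t = λ / (4 n cos θ_r) = 609 / (4 × 1.73 × 0.974) = 90.3 nm.

90.3 nm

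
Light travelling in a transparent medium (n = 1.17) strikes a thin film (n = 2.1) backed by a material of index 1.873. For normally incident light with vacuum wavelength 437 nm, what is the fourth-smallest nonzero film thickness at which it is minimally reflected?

416 nm

Top surface (1.17 → 2.1): reflection off a higher-index medium gives a half-wave phase shift.
At the lower boundary (n = 2.1 to n = 1.873) the reflected ray undergoes no phase shift.
Net: one phase inversion between the two reflected rays.
For minimum reflection here: 2 n t = m λ.
The fourth-smallest nonzero thickness corresponds to m = 4: t = m λ / (2 n) = 4.00 × 437 / (2 × 2.1) = 416 nm.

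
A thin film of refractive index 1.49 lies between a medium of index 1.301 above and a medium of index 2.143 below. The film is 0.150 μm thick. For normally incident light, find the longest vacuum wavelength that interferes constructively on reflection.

447 nm

At the upper boundary (n = 1.301 to n = 1.49) the reflected ray undergoes a half-wave phase shift.
At the lower boundary (n = 1.49 to n = 2.143) the reflected ray undergoes a half-wave phase shift.
The two reflections carry the same phase change, so no net offset.
So the condition for constructive reflection is 2 n t = m λ.
λ = 2 n t / m. The longest wavelength is m = 1: λ = 2 × 1.49 × 150 / 1.00 = 447 nm.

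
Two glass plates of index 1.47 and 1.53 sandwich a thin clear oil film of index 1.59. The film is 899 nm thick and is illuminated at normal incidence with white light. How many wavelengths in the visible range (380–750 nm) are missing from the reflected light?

At the upper boundary (n = 1.47 to n = 1.59) the reflected ray undergoes a half-wave phase shift.
Ray reflecting at the bottom interface goes from n = 1.59 toward n = 1.53: no phase shift.
The two reflections differ by half a wavelength.
With one net inversion, destructive interference in reflection requires 2 n t = m λ.
λ = 2 n t / m = 2859 / m nm.
m=3: 953 nm (IR); m=4: 715 nm (visible); m=5: 572 nm (visible); m=6: 476 nm (visible); m=7: 408 nm (visible); m=8: 357 nm (UV).

4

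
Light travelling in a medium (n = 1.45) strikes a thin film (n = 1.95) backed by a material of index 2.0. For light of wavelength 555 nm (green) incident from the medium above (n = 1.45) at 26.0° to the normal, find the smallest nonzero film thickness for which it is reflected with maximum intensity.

151 nm

At the upper boundary (n = 1.45 to n = 1.95) the reflected ray undergoes a half-wave phase shift.
Ray reflecting at the bottom interface goes from n = 1.95 toward n = 2.0: a half-wave phase shift.
Net: no relative phase inversion (both shifts match).
So the condition for constructive reflection is 2 n t cos θ_r = m λ.
Snell's law: 1.45 sin 26.0° = 1.95 sin θ_r → sin θ_r = 0.326, cos θ_r = 0.945.
Minimum nonzero at m = 1: t = λ / (2 n cos θ_r) = 555 / (2 × 1.95 × 0.945) = 151 nm.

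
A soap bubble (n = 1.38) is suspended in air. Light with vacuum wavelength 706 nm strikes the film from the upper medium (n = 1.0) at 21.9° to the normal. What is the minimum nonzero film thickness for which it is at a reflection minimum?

266 nm

Top surface (1.0 → 1.38): reflection off a higher-index medium gives a half-wave phase shift.
Bottom surface (1.38 → 1.0): reflection off a lower-index medium gives no phase shift.
Net: one phase inversion between the two reflected rays.
With one net inversion, destructive interference in reflection requires 2 n t cos θ_r = m λ.
Snell's law: 1.0 sin 21.9° = 1.38 sin θ_r → sin θ_r = 0.270, cos θ_r = 0.963.
Minimum nonzero at m = 1: t = λ / (2 n cos θ_r) = 706 / (2 × 1.38 × 0.963) = 266 nm.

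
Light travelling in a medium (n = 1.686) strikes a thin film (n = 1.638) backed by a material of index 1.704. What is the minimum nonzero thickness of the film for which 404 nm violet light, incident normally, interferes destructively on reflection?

At the upper boundary (n = 1.686 to n = 1.638) the reflected ray undergoes no phase shift.
Ray reflecting at the bottom interface goes from n = 1.638 toward n = 1.704: a half-wave phase shift.
Net: one phase inversion between the two reflected rays.
So the condition for destructive reflection is 2 n t = m λ.
Minimum nonzero at m = 1: t = λ / (2 n) = 404 / (2 × 1.638) = 123 nm.

123 nm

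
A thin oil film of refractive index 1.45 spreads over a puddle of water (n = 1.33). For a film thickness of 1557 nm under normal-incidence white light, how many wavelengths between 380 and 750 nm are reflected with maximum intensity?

6

Ray reflecting at the top interface goes from n = 1.0 toward n = 1.45: a half-wave phase shift.
Ray reflecting at the bottom interface goes from n = 1.45 toward n = 1.33: no phase shift.
The two reflections differ by half a wavelength.
For maximum reflection here: 2 n t = (m + ½) λ.
λ = 2 n t / (m + ½) = 4515 / (m + ½) nm.
m=5: 821 nm (IR); m=6: 695 nm (visible); m=7: 602 nm (visible); m=8: 531 nm (visible); m=9: 475 nm (visible); m=10: 430 nm (visible); m=11: 393 nm (visible); m=12: 361 nm (UV).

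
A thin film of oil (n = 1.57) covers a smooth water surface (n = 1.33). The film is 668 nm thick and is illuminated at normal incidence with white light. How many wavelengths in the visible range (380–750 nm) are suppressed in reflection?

Top surface (1.0 → 1.57): reflection off a higher-index medium gives a half-wave phase shift.
Ray reflecting at the bottom interface goes from n = 1.57 toward n = 1.33: no phase shift.
The two reflections differ by half a wavelength.
So the condition for destructive reflection is 2 n t = m λ.
λ = 2 n t / m = 2098 / m nm.
m=2: 1049 nm (IR); m=3: 699 nm (visible); m=4: 524 nm (visible); m=5: 420 nm (visible); m=6: 350 nm (UV).

3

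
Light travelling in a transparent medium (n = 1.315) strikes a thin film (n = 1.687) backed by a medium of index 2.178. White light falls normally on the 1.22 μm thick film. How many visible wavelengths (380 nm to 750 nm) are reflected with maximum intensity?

5

Ray reflecting at the top interface goes from n = 1.315 toward n = 1.687: a half-wave phase shift.
Bottom surface (1.687 → 2.178): reflection off a higher-index medium gives a half-wave phase shift.
Net: no relative phase inversion (both shifts match).
So the condition for constructive reflection is 2 n t = m λ.
λ = 2 n t / m = 4116 / m nm.
m=5: 823 nm (IR); m=6: 686 nm (visible); m=7: 588 nm (visible); m=8: 515 nm (visible); m=9: 457 nm (visible); m=10: 412 nm (visible); m=11: 374 nm (UV).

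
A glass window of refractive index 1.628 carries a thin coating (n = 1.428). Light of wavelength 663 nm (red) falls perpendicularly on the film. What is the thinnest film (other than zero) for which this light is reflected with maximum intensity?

Top surface (1.0 → 1.428): reflection off a higher-index medium gives a half-wave phase shift.
Bottom surface (1.428 → 1.628): reflection off a higher-index medium gives a half-wave phase shift.
Net: no relative phase inversion (both shifts match).
With no net inversion, constructive interference in reflection requires 2 n t = m λ.
Minimum nonzero at m = 1: t = λ / (2 n) = 663 / (2 × 1.428) = 232 nm.

232 nm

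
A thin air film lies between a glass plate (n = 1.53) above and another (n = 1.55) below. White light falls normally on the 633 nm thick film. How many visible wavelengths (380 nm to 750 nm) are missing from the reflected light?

2

Top surface (1.53 → 1.0): reflection off a lower-index medium gives no phase shift.
Ray reflecting at the bottom interface goes from n = 1.0 toward n = 1.55: a half-wave phase shift.
Exactly one π shift → a net half-wave offset.
For weak reflection here: 2 n t = m λ.
λ = 2 n t / m = 1266 / m nm.
m=1: 1266 nm (IR); m=2: 633 nm (visible); m=3: 422 nm (visible); m=4: 317 nm (UV).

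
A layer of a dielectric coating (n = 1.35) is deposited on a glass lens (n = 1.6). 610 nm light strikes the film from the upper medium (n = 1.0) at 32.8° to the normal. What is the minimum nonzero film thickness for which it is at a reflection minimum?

123 nm

Ray reflecting at the top interface goes from n = 1.0 toward n = 1.35: a half-wave phase shift.
Ray reflecting at the bottom interface goes from n = 1.35 toward n = 1.6: a half-wave phase shift.
Zero or two π shifts → no net half-wave offset.
With no net inversion, destructive interference in reflection requires 2 n t cos θ_r = (m + ½) λ.
Snell's law: 1.0 sin 32.8° = 1.35 sin θ_r → sin θ_r = 0.401, cos θ_r = 0.916.
Minimum at m = 0: t = λ / (4 n cos θ_r) = 610 / (4 × 1.35 × 0.916) = 123 nm.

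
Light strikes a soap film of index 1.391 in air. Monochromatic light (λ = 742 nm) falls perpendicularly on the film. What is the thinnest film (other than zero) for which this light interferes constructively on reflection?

133 nm

Ray reflecting at the top interface goes from n = 1.0 toward n = 1.391: a half-wave phase shift.
At the lower boundary (n = 1.391 to n = 1.0) the reflected ray undergoes no phase shift.
Net: one phase inversion between the two reflected rays.
So the condition for constructive reflection is 2 n t = (m + ½) λ.
Minimum at m = 0: t = λ / (4 n) = 742 / (4 × 1.391) = 133 nm.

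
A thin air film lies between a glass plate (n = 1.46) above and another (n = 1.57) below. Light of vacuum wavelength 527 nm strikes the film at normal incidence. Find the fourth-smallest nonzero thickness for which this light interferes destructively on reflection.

1054 nm

Ray reflecting at the top interface goes from n = 1.46 toward n = 1.0: no phase shift.
Ray reflecting at the bottom interface goes from n = 1.0 toward n = 1.57: a half-wave phase shift.
The two reflections differ by half a wavelength.
So the condition for destructive reflection is 2 n t = m λ.
The fourth-smallest nonzero thickness corresponds to m = 4: t = m λ / (2 n) = 4.00 × 527 / (2 × 1.0) = 1054 nm.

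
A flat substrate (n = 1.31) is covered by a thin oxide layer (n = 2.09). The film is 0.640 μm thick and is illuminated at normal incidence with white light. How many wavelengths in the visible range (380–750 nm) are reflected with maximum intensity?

At the upper boundary (n = 1.0 to n = 2.09) the reflected ray undergoes a half-wave phase shift.
At the lower boundary (n = 2.09 to n = 1.31) the reflected ray undergoes no phase shift.
The two reflections differ by half a wavelength.
With one net inversion, constructive interference in reflection requires 2 n t = (m + ½) λ.
λ = 2 n t / (m + ½) = 2675 / (m + ½) nm.
m=3: 764 nm (IR); m=4: 594 nm (visible); m=5: 486 nm (visible); m=6: 412 nm (visible); m=7: 357 nm (UV).

3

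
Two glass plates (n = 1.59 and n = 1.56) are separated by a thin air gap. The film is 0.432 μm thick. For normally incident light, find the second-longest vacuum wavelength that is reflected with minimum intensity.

At the upper boundary (n = 1.59 to n = 1.0) the reflected ray undergoes no phase shift.
Bottom surface (1.0 → 1.56): reflection off a higher-index medium gives a half-wave phase shift.
The two reflections differ by half a wavelength.
So the condition for destructive reflection is 2 n t = m λ.
λ = 2 n t / m. The second-longest wavelength is m = 2: λ = 2 × 1.0 × 432 / 2.00 = 432 nm.

432 nm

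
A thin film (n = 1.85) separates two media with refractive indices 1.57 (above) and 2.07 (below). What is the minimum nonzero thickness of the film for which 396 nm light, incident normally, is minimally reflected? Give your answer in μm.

0.0535 μm

Top surface (1.57 → 1.85): reflection off a higher-index medium gives a half-wave phase shift.
At the lower boundary (n = 1.85 to n = 2.07) the reflected ray undergoes a half-wave phase shift.
Zero or two π shifts → no net half-wave offset.
With no net inversion, destructive interference in reflection requires 2 n t = (m + ½) λ.
Minimum at m = 0: t = λ / (4 n) = 396 / (4 × 1.85) = 53.5 nm.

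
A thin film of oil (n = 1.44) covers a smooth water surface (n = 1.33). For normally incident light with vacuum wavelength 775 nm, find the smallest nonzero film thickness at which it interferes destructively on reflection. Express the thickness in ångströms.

2691 Å

At the upper boundary (n = 1.0 to n = 1.44) the reflected ray undergoes a half-wave phase shift.
Ray reflecting at the bottom interface goes from n = 1.44 toward n = 1.33: no phase shift.
Net: one phase inversion between the two reflected rays.
With one net inversion, destructive interference in reflection requires 2 n t = m λ.
Minimum nonzero at m = 1: t = λ / (2 n) = 775 / (2 × 1.44) = 269 nm.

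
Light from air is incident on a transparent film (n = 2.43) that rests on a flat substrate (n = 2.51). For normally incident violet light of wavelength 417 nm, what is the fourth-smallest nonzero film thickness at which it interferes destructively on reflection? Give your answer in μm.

Ray reflecting at the top interface goes from n = 1.0 toward n = 2.43: a half-wave phase shift.
Ray reflecting at the bottom interface goes from n = 2.43 toward n = 2.51: a half-wave phase shift.
The two reflections carry the same phase change, so no net offset.
With no net inversion, destructive interference in reflection requires 2 n t = (m + ½) λ.
The fourth-smallest nonzero thickness corresponds to m = 3: t = (m + ½) λ / (2 n) = 3.50 × 417 / (2 × 2.43) = 300 nm.

0.300 μm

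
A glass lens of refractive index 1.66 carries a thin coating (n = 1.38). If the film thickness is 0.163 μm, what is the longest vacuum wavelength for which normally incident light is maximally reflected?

450 nm

Ray reflecting at the top interface goes from n = 1.0 toward n = 1.38: a half-wave phase shift.
Bottom surface (1.38 → 1.66): reflection off a higher-index medium gives a half-wave phase shift.
Net: no relative phase inversion (both shifts match).
With no net inversion, constructive interference in reflection requires 2 n t = m λ.
λ = 2 n t / m. The longest wavelength is m = 1: λ = 2 × 1.38 × 163 / 1.00 = 450 nm.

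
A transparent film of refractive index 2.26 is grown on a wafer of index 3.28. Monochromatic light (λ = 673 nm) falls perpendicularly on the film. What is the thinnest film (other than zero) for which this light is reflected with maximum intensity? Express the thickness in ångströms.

1489 Å

At the upper boundary (n = 1.0 to n = 2.26) the reflected ray undergoes a half-wave phase shift.
At the lower boundary (n = 2.26 to n = 3.28) the reflected ray undergoes a half-wave phase shift.
Net: no relative phase inversion (both shifts match).
So the condition for constructive reflection is 2 n t = m λ.
Minimum nonzero at m = 1: t = λ / (2 n) = 673 / (2 × 2.26) = 149 nm.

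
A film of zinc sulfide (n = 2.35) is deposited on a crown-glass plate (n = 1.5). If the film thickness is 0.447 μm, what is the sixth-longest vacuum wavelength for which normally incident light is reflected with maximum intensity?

At the upper boundary (n = 1.0 to n = 2.35) the reflected ray undergoes a half-wave phase shift.
At the lower boundary (n = 2.35 to n = 1.5) the reflected ray undergoes no phase shift.
The two reflections differ by half a wavelength.
With one net inversion, constructive interference in reflection requires 2 n t = (m + ½) λ.
λ = 2 n t / (m + ½). The sixth-longest wavelength is m = 5: λ = 2 × 2.35 × 447 / 5.50 = 382 nm.

382 nm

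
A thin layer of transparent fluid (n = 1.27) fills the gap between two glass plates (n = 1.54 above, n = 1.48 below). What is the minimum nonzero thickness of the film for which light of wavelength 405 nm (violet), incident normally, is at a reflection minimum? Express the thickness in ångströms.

1594 Å

At the upper boundary (n = 1.54 to n = 1.27) the reflected ray undergoes no phase shift.
Bottom surface (1.27 → 1.48): reflection off a higher-index medium gives a half-wave phase shift.
The two reflections differ by half a wavelength.
So the condition for destructive reflection is 2 n t = m λ.
Minimum nonzero at m = 1: t = λ / (2 n) = 405 / (2 × 1.27) = 159 nm.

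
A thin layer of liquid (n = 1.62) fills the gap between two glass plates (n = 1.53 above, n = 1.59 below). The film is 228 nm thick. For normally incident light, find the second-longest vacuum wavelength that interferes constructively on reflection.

At the upper boundary (n = 1.53 to n = 1.62) the reflected ray undergoes a half-wave phase shift.
Ray reflecting at the bottom interface goes from n = 1.62 toward n = 1.59: no phase shift.
Exactly one π shift → a net half-wave offset.
For maximum reflection here: 2 n t = (m + ½) λ.
λ = 2 n t / (m + ½). The second-longest wavelength is m = 1: λ = 2 × 1.62 × 228 / 1.50 = 492 nm.

492 nm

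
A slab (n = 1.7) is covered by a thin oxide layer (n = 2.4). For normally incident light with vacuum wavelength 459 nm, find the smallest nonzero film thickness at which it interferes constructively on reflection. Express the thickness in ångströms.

At the upper boundary (n = 1.0 to n = 2.4) the reflected ray undergoes a half-wave phase shift.
Bottom surface (2.4 → 1.7): reflection off a lower-index medium gives no phase shift.
Exactly one π shift → a net half-wave offset.
For strong reflection here: 2 n t = (m + ½) λ.
Minimum at m = 0: t = λ / (4 n) = 459 / (4 × 2.4) = 47.8 nm.

478 Å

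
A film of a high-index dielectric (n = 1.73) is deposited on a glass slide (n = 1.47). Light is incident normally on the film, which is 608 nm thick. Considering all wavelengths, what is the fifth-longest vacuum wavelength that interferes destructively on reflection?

421 nm

At the upper boundary (n = 1.0 to n = 1.73) the reflected ray undergoes a half-wave phase shift.
Ray reflecting at the bottom interface goes from n = 1.73 toward n = 1.47: no phase shift.
Exactly one π shift → a net half-wave offset.
For dark reflection here: 2 n t = m λ.
λ = 2 n t / m. The fifth-longest wavelength is m = 5: λ = 2 × 1.73 × 608 / 5.00 = 421 nm.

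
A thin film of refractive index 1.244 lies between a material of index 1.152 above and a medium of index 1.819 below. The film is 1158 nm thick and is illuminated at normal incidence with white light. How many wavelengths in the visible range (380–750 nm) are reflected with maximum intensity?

Top surface (1.152 → 1.244): reflection off a higher-index medium gives a half-wave phase shift.
Ray reflecting at the bottom interface goes from n = 1.244 toward n = 1.819: a half-wave phase shift.
Net: no relative phase inversion (both shifts match).
With no net inversion, constructive interference in reflection requires 2 n t = m λ.
λ = 2 n t / m = 2881 / m nm.
m=3: 960 nm (IR); m=4: 720 nm (visible); m=5: 576 nm (visible); m=6: 480 nm (visible); m=7: 412 nm (visible); m=8: 360 nm (UV).

4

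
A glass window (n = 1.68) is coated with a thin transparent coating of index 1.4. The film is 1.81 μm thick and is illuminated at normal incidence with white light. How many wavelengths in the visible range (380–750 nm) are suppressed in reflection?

6

Ray reflecting at the top interface goes from n = 1.0 toward n = 1.4: a half-wave phase shift.
Bottom surface (1.4 → 1.68): reflection off a higher-index medium gives a half-wave phase shift.
Zero or two π shifts → no net half-wave offset.
With no net inversion, destructive interference in reflection requires 2 n t = (m + ½) λ.
λ = 2 n t / (m + ½) = 5068 / (m + ½) nm.
m=6: 780 nm (IR); m=7: 676 nm (visible); m=8: 596 nm (visible); m=9: 533 nm (visible); m=10: 483 nm (visible); m=11: 441 nm (visible); m=12: 405 nm (visible); m=13: 375 nm (UV).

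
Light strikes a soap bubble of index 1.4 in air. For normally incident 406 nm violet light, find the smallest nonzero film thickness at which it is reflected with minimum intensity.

At the upper boundary (n = 1.0 to n = 1.4) the reflected ray undergoes a half-wave phase shift.
At the lower boundary (n = 1.4 to n = 1.0) the reflected ray undergoes no phase shift.
The two reflections differ by half a wavelength.
For dark reflection here: 2 n t = m λ.
Minimum nonzero at m = 1: t = λ / (2 n) = 406 / (2 × 1.4) = 145 nm.

145 nm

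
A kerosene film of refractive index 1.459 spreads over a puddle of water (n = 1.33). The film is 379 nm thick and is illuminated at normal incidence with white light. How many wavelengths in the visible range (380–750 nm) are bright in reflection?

Ray reflecting at the top interface goes from n = 1.0 toward n = 1.459: a half-wave phase shift.
Bottom surface (1.459 → 1.33): reflection off a lower-index medium gives no phase shift.
The two reflections differ by half a wavelength.
So the condition for constructive reflection is 2 n t = (m + ½) λ.
λ = 2 n t / (m + ½) = 1106 / (m + ½) nm.
m=0: 2212 nm (IR); m=1: 737 nm (visible); m=2: 442 nm (visible); m=3: 316 nm (UV).

2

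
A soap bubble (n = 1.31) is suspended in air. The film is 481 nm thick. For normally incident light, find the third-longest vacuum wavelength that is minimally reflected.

At the upper boundary (n = 1.0 to n = 1.31) the reflected ray undergoes a half-wave phase shift.
Bottom surface (1.31 → 1.0): reflection off a lower-index medium gives no phase shift.
The two reflections differ by half a wavelength.
For minimum reflection here: 2 n t = m λ.
λ = 2 n t / m. The third-longest wavelength is m = 3: λ = 2 × 1.31 × 481 / 3.00 = 420 nm.

420 nm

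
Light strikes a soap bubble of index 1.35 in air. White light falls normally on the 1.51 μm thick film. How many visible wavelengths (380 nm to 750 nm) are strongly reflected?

6

At the upper boundary (n = 1.0 to n = 1.35) the reflected ray undergoes a half-wave phase shift.
At the lower boundary (n = 1.35 to n = 1.0) the reflected ray undergoes no phase shift.
The two reflections differ by half a wavelength.
For strong reflection here: 2 n t = (m + ½) λ.
λ = 2 n t / (m + ½) = 4077 / (m + ½) nm.
m=4: 906 nm (IR); m=5: 741 nm (visible); m=6: 627 nm (visible); m=7: 544 nm (visible); m=8: 480 nm (visible); m=9: 429 nm (visible); m=10: 388 nm (visible); m=11: 355 nm (UV).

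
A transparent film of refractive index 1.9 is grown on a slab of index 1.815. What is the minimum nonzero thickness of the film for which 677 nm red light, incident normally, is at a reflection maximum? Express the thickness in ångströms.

891 Å

At the upper boundary (n = 1.0 to n = 1.9) the reflected ray undergoes a half-wave phase shift.
Ray reflecting at the bottom interface goes from n = 1.9 toward n = 1.815: no phase shift.
Net: one phase inversion between the two reflected rays.
For maximum reflection here: 2 n t = (m + ½) λ.
Minimum at m = 0: t = λ / (4 n) = 677 / (4 × 1.9) = 89.1 nm.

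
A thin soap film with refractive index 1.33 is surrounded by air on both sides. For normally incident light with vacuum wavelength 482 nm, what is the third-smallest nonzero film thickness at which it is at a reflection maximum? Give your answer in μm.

0.453 μm

Top surface (1.0 → 1.33): reflection off a higher-index medium gives a half-wave phase shift.
Ray reflecting at the bottom interface goes from n = 1.33 toward n = 1.0: no phase shift.
Net: one phase inversion between the two reflected rays.
For strong reflection here: 2 n t = (m + ½) λ.
The third-smallest nonzero thickness corresponds to m = 2: t = (m + ½) λ / (2 n) = 2.50 × 482 / (2 × 1.33) = 453 nm.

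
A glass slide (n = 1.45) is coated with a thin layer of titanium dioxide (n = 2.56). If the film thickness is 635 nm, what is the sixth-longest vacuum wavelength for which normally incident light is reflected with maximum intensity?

591 nm

Top surface (1.0 → 2.56): reflection off a higher-index medium gives a half-wave phase shift.
Bottom surface (2.56 → 1.45): reflection off a lower-index medium gives no phase shift.
The two reflections differ by half a wavelength.
With one net inversion, constructive interference in reflection requires 2 n t = (m + ½) λ.
λ = 2 n t / (m + ½). The sixth-longest wavelength is m = 5: λ = 2 × 2.56 × 635 / 5.50 = 591 nm.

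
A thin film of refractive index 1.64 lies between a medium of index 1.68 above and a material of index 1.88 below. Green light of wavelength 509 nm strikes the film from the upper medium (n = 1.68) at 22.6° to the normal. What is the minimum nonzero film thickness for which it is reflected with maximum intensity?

Ray reflecting at the top interface goes from n = 1.68 toward n = 1.64: no phase shift.
At the lower boundary (n = 1.64 to n = 1.88) the reflected ray undergoes a half-wave phase shift.
Exactly one π shift → a net half-wave offset.
So the condition for constructive reflection is 2 n t cos θ_r = (m + ½) λ.
Snell's law: 1.68 sin 22.6° = 1.64 sin θ_r → sin θ_r = 0.394, cos θ_r = 0.919.
Minimum at m = 0: t = λ / (4 n cos θ_r) = 509 / (4 × 1.64 × 0.919) = 84.4 nm.

84.4 nm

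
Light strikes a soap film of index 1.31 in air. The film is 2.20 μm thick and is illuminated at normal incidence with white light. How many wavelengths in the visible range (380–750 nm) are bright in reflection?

Top surface (1.0 → 1.31): reflection off a higher-index medium gives a half-wave phase shift.
At the lower boundary (n = 1.31 to n = 1.0) the reflected ray undergoes no phase shift.
The two reflections differ by half a wavelength.
So the condition for constructive reflection is 2 n t = (m + ½) λ.
λ = 2 n t / (m + ½) = 5764 / (m + ½) nm.
m=7: 769 nm (IR); m=8: 678 nm (visible); m=9: 607 nm (visible); m=10: 549 nm (visible); m=11: 501 nm (visible); m=12: 461 nm (visible); m=13: 427 nm (visible); m=14: 398 nm (visible); m=15: 372 nm (UV).

7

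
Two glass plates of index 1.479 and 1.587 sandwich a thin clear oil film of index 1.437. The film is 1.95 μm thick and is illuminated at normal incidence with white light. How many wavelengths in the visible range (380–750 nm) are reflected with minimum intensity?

At the upper boundary (n = 1.479 to n = 1.437) the reflected ray undergoes no phase shift.
Ray reflecting at the bottom interface goes from n = 1.437 toward n = 1.587: a half-wave phase shift.
Net: one phase inversion between the two reflected rays.
So the condition for destructive reflection is 2 n t = m λ.
λ = 2 n t / m = 5604 / m nm.
m=7: 801 nm (IR); m=8: 701 nm (visible); m=9: 623 nm (visible); m=10: 560 nm (visible); m=11: 509 nm (visible); m=12: 467 nm (visible); m=13: 431 nm (visible); m=14: 400 nm (visible); m=15: 374 nm (UV).

7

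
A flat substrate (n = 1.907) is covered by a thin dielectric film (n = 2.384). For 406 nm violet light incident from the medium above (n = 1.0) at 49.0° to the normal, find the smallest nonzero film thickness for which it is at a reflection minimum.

89.8 nm

Ray reflecting at the top interface goes from n = 1.0 toward n = 2.384: a half-wave phase shift.
Bottom surface (2.384 → 1.907): reflection off a lower-index medium gives no phase shift.
The two reflections differ by half a wavelength.
For weak reflection here: 2 n t cos θ_r = m λ.
Snell's law: 1.0 sin 49.0° = 2.384 sin θ_r → sin θ_r = 0.317, cos θ_r = 0.949.
Minimum nonzero at m = 1: t = λ / (2 n cos θ_r) = 406 / (2 × 2.384 × 0.949) = 89.8 nm.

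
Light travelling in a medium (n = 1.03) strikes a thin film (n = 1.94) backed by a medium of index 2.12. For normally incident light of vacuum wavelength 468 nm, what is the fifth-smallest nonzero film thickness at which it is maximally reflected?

Ray reflecting at the top interface goes from n = 1.03 toward n = 1.94: a half-wave phase shift.
Ray reflecting at the bottom interface goes from n = 1.94 toward n = 2.12: a half-wave phase shift.
Net: no relative phase inversion (both shifts match).
With no net inversion, constructive interference in reflection requires 2 n t = m λ.
The fifth-smallest nonzero thickness corresponds to m = 5: t = m λ / (2 n) = 5.00 × 468 / (2 × 1.94) = 603 nm.

603 nm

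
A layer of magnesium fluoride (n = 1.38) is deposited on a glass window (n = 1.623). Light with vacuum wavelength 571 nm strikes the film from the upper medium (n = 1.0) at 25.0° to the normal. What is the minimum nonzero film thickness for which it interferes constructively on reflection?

Top surface (1.0 → 1.38): reflection off a higher-index medium gives a half-wave phase shift.
At the lower boundary (n = 1.38 to n = 1.623) the reflected ray undergoes a half-wave phase shift.
Zero or two π shifts → no net half-wave offset.
For bright reflection here: 2 n t cos θ_r = m λ.
Snell's law: 1.0 sin 25.0° = 1.38 sin θ_r → sin θ_r = 0.306, cos θ_r = 0.952.
Minimum nonzero at m = 1: t = λ / (2 n cos θ_r) = 571 / (2 × 1.38 × 0.952) = 217 nm.

217 nm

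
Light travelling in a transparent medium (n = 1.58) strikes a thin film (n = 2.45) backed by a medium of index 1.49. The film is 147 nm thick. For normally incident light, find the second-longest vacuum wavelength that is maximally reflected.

Top surface (1.58 → 2.45): reflection off a higher-index medium gives a half-wave phase shift.
At the lower boundary (n = 2.45 to n = 1.49) the reflected ray undergoes no phase shift.
Net: one phase inversion between the two reflected rays.
For strong reflection here: 2 n t = (m + ½) λ.
λ = 2 n t / (m + ½). The second-longest wavelength is m = 1: λ = 2 × 2.45 × 147 / 1.50 = 480 nm.

480 nm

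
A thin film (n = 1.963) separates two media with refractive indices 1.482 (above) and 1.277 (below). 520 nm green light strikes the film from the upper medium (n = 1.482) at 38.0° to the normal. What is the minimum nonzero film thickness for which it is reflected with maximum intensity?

74.8 nm

Top surface (1.482 → 1.963): reflection off a higher-index medium gives a half-wave phase shift.
Ray reflecting at the bottom interface goes from n = 1.963 toward n = 1.277: no phase shift.
Net: one phase inversion between the two reflected rays.
With one net inversion, constructive interference in reflection requires 2 n t cos θ_r = (m + ½) λ.
Snell's law: 1.482 sin 38.0° = 1.963 sin θ_r → sin θ_r = 0.465, cos θ_r = 0.885.
Minimum at m = 0: t = λ / (4 n cos θ_r) = 520 / (4 × 1.963 × 0.885) = 74.8 nm.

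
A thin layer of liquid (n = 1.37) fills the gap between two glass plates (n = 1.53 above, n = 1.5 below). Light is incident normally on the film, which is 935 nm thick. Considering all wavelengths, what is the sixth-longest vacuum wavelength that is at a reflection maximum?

466 nm

Ray reflecting at the top interface goes from n = 1.53 toward n = 1.37: no phase shift.
Ray reflecting at the bottom interface goes from n = 1.37 toward n = 1.5: a half-wave phase shift.
Exactly one π shift → a net half-wave offset.
With one net inversion, constructive interference in reflection requires 2 n t = (m + ½) λ.
λ = 2 n t / (m + ½). The sixth-longest wavelength is m = 5: λ = 2 × 1.37 × 935 / 5.50 = 466 nm.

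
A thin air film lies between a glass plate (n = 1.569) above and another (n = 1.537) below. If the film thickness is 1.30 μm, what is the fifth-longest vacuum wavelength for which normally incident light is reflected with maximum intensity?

Top surface (1.569 → 1.0): reflection off a lower-index medium gives no phase shift.
Bottom surface (1.0 → 1.537): reflection off a higher-index medium gives a half-wave phase shift.
Exactly one π shift → a net half-wave offset.
With one net inversion, constructive interference in reflection requires 2 n t = (m + ½) λ.
λ = 2 n t / (m + ½). The fifth-longest wavelength is m = 4: λ = 2 × 1.0 × 1300 / 4.50 = 578 nm.

578 nm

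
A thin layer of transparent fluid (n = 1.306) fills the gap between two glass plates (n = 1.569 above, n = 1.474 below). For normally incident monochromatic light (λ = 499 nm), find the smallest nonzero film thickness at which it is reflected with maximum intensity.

At the upper boundary (n = 1.569 to n = 1.306) the reflected ray undergoes no phase shift.
Bottom surface (1.306 → 1.474): reflection off a higher-index medium gives a half-wave phase shift.
Exactly one π shift → a net half-wave offset.
With one net inversion, constructive interference in reflection requires 2 n t = (m + ½) λ.
Minimum at m = 0: t = λ / (4 n) = 499 / (4 × 1.306) = 95.5 nm.

95.5 nm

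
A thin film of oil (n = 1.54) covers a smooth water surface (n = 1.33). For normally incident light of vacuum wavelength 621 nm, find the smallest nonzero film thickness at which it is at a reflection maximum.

Ray reflecting at the top interface goes from n = 1.0 toward n = 1.54: a half-wave phase shift.
Bottom surface (1.54 → 1.33): reflection off a lower-index medium gives no phase shift.
Net: one phase inversion between the two reflected rays.
For bright reflection here: 2 n t = (m + ½) λ.
Minimum at m = 0: t = λ / (4 n) = 621 / (4 × 1.54) = 101 nm.

101 nm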